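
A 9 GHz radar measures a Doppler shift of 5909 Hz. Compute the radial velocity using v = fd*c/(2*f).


v = 5909 * 3e8 / (2 * 9000000000.0) = 98.5 m/s

98.5 m/s


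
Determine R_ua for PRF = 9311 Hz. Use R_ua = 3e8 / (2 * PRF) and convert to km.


R_ua = 3e8 / (2 * 9311) = 16110.0 m = 16.1 km

16.1 km


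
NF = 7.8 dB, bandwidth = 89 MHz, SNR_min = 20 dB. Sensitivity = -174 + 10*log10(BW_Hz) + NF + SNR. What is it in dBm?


10*log10(89000000.0) = 79.49
S = -174 + 79.49 + 7.8 + 20 = -66.7 dBm

-66.7 dBm


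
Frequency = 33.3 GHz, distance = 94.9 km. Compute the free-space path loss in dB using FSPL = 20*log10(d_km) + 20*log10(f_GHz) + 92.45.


20*log10(94.9) = 39.55
20*log10(33.3) = 30.45
FSPL = 162.4 dB

162.4 dB


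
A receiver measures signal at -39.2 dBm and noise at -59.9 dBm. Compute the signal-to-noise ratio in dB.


SNR = -39.2 - (-59.9) = 20.7 dB

20.7 dB


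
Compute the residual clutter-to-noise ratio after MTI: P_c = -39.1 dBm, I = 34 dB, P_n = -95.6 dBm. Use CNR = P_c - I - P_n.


CNR = -39.1 - 34 - (-95.6) = 22.5 dB

22.5 dB


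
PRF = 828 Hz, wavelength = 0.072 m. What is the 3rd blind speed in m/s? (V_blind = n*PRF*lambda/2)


V_blind = 3 * 828 * 0.072 / 2 = 89.4 m/s

89.4 m/s


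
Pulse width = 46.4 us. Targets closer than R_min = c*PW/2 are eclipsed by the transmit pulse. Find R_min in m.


R_min = 3e8 * 46.4e-6 / 2 = 6960.0 m

6960.0 m


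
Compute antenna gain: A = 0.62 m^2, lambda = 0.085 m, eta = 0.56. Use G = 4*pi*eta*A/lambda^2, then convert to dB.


G_linear = 4*pi*0.56*0.62/0.085^2 = 603.88
G_dB = 10*log10(603.88) = 27.8 dB

27.8 dB


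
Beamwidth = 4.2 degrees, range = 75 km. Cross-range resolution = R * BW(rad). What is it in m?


BW_rad = 0.073303829
CR = 75000 * 0.073303829 = 5497.8 m

5497.8 m


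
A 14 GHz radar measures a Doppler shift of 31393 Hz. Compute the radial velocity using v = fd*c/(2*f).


v = 31393 * 3e8 / (2 * 14000000000.0) = 336.4 m/s

336.4 m/s


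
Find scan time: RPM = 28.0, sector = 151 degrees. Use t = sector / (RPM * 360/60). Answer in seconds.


t = 151 / (28.0 * 360) * 60 = 0.9 s

0.9 s


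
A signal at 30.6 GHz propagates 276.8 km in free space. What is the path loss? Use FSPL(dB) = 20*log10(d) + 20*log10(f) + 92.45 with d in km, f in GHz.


20*log10(276.8) = 48.84
20*log10(30.6) = 29.71
FSPL = 171.0 dB

171.0 dB


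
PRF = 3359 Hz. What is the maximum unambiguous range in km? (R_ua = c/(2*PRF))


R_ua = 3e8 / (2 * 3359) = 44656.1 m = 44.7 km

44.7 km


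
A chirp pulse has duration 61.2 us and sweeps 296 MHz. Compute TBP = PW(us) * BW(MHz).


TBP = 61.2 * 296 = 18115.2

18115.2


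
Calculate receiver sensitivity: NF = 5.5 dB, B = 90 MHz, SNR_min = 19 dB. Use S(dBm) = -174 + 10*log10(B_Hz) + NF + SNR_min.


10*log10(90000000.0) = 79.54
S = -174 + 79.54 + 5.5 + 19 = -70.0 dBm

-70.0 dBm


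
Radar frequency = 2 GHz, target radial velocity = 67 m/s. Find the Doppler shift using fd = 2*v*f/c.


fd = 2 * 67 * 2000000000.0 / 3e8 = 893.3 Hz

893.3 Hz


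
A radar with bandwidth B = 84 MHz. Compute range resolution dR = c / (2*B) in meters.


dR = 3e8 / (2 * 84000000.0) = 1.79 m

1.79 m


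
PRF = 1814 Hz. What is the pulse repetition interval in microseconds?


PRI = 1/1814 = 0.0005512679 s = 551.3 us

551.3 us


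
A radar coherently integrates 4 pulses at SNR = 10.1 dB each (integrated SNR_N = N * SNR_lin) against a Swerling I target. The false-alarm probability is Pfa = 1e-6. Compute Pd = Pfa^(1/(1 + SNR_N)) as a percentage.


SNR_lin = 10^(10.1/10) = 10.23293
SNR_N = 4 * 10.23293 = 40.93172
1/(1 + SNR_N) = 1/41.93172 = 0.0238483
Pd = (1e-6)^0.0238483 = 0.7193
Pd = 71.9%

71.9%


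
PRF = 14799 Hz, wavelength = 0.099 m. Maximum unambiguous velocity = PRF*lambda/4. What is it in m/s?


V_ua = 14799 * 0.099 / 4 = 366.3 m/s

366.3 m/s


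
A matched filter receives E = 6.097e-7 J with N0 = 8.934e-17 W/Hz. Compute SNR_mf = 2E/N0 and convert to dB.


SNR_lin = 2 * 6.097e-7 / 8.934e-17 = 1.365e10
SNR_dB = 10*log10(1.365e10) = 101.4 dB

101.4 dB


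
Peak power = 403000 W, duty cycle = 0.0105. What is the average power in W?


P_avg = 403000 * 0.0105 = 4231.5 W

4231.5 W


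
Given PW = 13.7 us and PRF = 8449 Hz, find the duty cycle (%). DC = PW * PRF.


DC = 13.7e-6 * 8449 * 100 = 11.58%

11.58%


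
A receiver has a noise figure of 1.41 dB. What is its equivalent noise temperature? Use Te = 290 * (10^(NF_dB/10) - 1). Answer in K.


NF_lin = 10^(1.41/10) = 1.383566
Te = 290 * (1.383566 - 1) = 111.2 K

111.2 K


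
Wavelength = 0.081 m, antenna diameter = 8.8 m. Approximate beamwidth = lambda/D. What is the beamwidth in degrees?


BW_rad = 0.081 / 8.8 = 0.009205
BW_deg = 0.53 degrees

0.53 degrees


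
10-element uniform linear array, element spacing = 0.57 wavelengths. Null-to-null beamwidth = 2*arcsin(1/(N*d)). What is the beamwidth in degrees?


1/(N*d) = 1/(10*0.57) = 0.175439
BW = 2*arcsin(0.175439) = 20.2 degrees

20.2 degrees


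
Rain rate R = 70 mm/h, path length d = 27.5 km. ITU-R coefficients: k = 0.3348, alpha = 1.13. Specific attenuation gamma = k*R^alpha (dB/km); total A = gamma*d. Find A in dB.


gamma = 0.3348 * 70^1.13 = 40.714231 dB/km
A = 40.714231 * 27.5 = 1119.64 dB

1119.64 dB


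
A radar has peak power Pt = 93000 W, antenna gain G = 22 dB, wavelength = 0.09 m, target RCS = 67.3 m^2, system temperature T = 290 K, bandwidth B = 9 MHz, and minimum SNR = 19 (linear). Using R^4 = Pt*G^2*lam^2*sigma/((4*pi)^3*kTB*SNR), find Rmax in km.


G_lin = 10^(22/10) = 158.489319
R^4 = 93000 * 158.489319^2 * 0.09^2 * 67.3 / ((4*pi)^3 * 1.38e-23 * 290 * 9000000.0 * 19)
R^4 = 9.37735e17 m^4
R_max = (9.37735e17)^(1/4) = 31118.6 m = 31.1 km

31.1 km


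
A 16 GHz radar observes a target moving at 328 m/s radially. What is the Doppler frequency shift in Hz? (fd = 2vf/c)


fd = 2 * 328 * 16000000000.0 / 3e8 = 34986.7 Hz

34986.7 Hz


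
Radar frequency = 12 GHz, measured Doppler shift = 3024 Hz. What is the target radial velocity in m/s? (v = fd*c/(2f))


v = 3024 * 3e8 / (2 * 12000000000.0) = 37.8 m/s

37.8 m/s


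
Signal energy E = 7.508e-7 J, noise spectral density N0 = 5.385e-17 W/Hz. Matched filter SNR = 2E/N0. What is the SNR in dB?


SNR_lin = 2 * 7.508e-7 / 5.385e-17 = 2.788e10
SNR_dB = 10*log10(2.788e10) = 104.5 dB

104.5 dB


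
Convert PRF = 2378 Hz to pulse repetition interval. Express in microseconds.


PRI = 1/2378 = 0.0004205214 s = 420.5 us

420.5 us


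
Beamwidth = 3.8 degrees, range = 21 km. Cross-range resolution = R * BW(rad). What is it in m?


BW_rad = 0.066322512
CR = 21000 * 0.066322512 = 1392.8 m

1392.8 m


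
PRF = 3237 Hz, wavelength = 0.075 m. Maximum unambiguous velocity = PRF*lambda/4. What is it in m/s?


V_ua = 3237 * 0.075 / 4 = 60.7 m/s

60.7 m/s


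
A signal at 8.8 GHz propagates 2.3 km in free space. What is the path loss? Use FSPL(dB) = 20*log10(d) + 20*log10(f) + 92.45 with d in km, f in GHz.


20*log10(2.3) = 7.23
20*log10(8.8) = 18.89
FSPL = 118.6 dB

118.6 dB


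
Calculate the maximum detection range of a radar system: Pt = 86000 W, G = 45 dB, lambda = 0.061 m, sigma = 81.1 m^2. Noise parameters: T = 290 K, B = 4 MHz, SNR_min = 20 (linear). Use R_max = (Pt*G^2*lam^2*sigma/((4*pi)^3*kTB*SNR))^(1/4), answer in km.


G_lin = 10^(45/10) = 31622.776602
R^4 = 86000 * 31622.776602^2 * 0.061^2 * 81.1 / ((4*pi)^3 * 1.38e-23 * 290 * 4000000.0 * 20)
R^4 = 4.08491e22 m^4
R_max = (4.08491e22)^(1/4) = 449568.2 m = 449.6 km

449.6 km


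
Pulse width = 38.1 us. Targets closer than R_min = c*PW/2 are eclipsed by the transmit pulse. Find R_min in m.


R_min = 3e8 * 38.1e-6 / 2 = 5715.0 m

5715.0 m


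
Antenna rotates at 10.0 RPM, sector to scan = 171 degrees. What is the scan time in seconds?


t = 171 / (10.0 * 360) * 60 = 2.85 s

2.85 s


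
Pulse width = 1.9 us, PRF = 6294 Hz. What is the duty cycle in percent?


DC = 1.9e-6 * 6294 * 100 = 1.2%

1.2%


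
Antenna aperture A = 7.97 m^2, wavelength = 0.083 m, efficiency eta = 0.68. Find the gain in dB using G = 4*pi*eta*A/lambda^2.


G_linear = 4*pi*0.68*7.97/0.083^2 = 9886.01
G_dB = 10*log10(9886.01) = 40.0 dB

40.0 dB


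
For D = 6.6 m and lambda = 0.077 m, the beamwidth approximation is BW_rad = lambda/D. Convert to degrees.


BW_rad = 0.077 / 6.6 = 0.011667
BW_deg = 0.67 degrees

0.67 degrees


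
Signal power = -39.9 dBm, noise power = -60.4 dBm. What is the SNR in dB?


SNR = -39.9 - (-60.4) = 20.5 dB

20.5 dB


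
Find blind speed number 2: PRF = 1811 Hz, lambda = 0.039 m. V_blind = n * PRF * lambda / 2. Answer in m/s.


V_blind = 2 * 1811 * 0.039 / 2 = 70.6 m/s

70.6 m/s


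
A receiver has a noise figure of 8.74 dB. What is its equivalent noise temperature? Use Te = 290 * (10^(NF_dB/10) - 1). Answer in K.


NF_lin = 10^(8.74/10) = 7.481695
Te = 290 * (7.481695 - 1) = 1879.7 K

1879.7 K


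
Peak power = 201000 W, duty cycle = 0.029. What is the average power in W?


P_avg = 201000 * 0.029 = 5829.0 W

5829.0 W


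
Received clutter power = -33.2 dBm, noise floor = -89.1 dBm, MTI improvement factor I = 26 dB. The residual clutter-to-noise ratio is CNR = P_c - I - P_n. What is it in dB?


CNR = -33.2 - 26 - (-89.1) = 29.9 dB

29.9 dB


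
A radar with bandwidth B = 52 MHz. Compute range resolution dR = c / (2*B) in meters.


dR = 3e8 / (2 * 52000000.0) = 2.88 m

2.88 m


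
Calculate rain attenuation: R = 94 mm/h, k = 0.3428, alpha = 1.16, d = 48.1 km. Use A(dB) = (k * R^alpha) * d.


gamma = 0.3428 * 94^1.16 = 66.660585 dB/km
A = 66.660585 * 48.1 = 3206.37 dB

3206.37 dB


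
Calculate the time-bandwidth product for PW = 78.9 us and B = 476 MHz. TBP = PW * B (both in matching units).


TBP = 78.9 * 476 = 37556.4

37556.4


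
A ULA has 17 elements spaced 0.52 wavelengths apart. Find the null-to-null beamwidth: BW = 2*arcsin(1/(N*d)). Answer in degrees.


1/(N*d) = 1/(17*0.52) = 0.113122
BW = 2*arcsin(0.113122) = 13.0 degrees

13.0 degrees


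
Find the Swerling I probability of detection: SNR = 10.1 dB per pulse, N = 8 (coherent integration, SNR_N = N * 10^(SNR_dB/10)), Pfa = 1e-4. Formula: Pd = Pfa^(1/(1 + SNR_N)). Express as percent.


SNR_lin = 10^(10.1/10) = 10.23293
SNR_N = 8 * 10.23293 = 81.86344
1/(1 + SNR_N) = 1/82.86344 = 0.012068
Pd = (1e-4)^0.012068 = 0.8948
Pd = 89.5%

89.5%


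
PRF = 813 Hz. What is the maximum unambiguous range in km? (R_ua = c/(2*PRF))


R_ua = 3e8 / (2 * 813) = 184501.8 m = 184.5 km

184.5 km


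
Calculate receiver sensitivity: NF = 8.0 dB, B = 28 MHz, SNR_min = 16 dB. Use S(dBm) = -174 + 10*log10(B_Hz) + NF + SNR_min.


10*log10(28000000.0) = 74.47
S = -174 + 74.47 + 8.0 + 16 = -75.5 dBm

-75.5 dBm


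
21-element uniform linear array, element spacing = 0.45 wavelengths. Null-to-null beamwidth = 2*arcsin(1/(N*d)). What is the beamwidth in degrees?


1/(N*d) = 1/(21*0.45) = 0.10582
BW = 2*arcsin(0.10582) = 12.1 degrees

12.1 degrees


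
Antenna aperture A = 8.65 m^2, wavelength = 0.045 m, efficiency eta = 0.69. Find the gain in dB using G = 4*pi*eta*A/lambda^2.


G_linear = 4*pi*0.69*8.65/0.045^2 = 37038.21
G_dB = 10*log10(37038.21) = 45.7 dB

45.7 dB


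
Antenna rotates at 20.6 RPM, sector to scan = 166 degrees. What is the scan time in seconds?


t = 166 / (20.6 * 360) * 60 = 1.34 s

1.34 s


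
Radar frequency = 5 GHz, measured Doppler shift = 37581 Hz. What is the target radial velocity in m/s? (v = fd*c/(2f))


v = 37581 * 3e8 / (2 * 5000000000.0) = 1127.4 m/s

1127.4 m/s


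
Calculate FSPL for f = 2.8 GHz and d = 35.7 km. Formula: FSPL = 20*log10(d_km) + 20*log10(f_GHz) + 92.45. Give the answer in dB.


20*log10(35.7) = 31.05
20*log10(2.8) = 8.94
FSPL = 132.4 dB

132.4 dB


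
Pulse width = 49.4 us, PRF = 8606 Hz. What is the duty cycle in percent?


DC = 49.4e-6 * 8606 * 100 = 42.51%

42.51%


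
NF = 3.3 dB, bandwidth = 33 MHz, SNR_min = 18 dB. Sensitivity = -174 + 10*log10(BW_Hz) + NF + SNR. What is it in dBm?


10*log10(33000000.0) = 75.19
S = -174 + 75.19 + 3.3 + 18 = -77.5 dBm

-77.5 dBm


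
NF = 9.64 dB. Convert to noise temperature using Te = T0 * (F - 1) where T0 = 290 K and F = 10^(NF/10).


NF_lin = 10^(9.64/10) = 9.204496
Te = 290 * (9.204496 - 1) = 2379.3 K

2379.3 K


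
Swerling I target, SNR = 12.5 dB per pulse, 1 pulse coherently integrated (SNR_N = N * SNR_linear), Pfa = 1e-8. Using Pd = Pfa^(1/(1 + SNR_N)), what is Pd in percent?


SNR_lin = 10^(12.5/10) = 17.78279
SNR_N = 1 * 17.78279 = 17.78279
1/(1 + SNR_N) = 1/18.78279 = 0.0532402
Pd = (1e-8)^0.0532402 = 0.37504
Pd = 37.5%

37.5%


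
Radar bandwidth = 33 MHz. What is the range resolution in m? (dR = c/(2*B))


dR = 3e8 / (2 * 33000000.0) = 4.55 m

4.55 m


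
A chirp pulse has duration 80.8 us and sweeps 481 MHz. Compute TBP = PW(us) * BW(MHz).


TBP = 80.8 * 481 = 38864.8

38864.8


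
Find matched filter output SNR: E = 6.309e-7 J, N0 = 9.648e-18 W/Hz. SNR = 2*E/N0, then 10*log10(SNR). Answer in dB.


SNR_lin = 2 * 6.309e-7 / 9.648e-18 = 1.308e11
SNR_dB = 10*log10(1.308e11) = 111.2 dB

111.2 dB


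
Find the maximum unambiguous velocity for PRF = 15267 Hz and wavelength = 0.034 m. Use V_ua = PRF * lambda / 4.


V_ua = 15267 * 0.034 / 4 = 129.8 m/s

129.8 m/s


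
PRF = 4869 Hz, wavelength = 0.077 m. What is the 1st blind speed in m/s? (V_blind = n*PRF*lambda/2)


V_blind = 1 * 4869 * 0.077 / 2 = 187.5 m/s

187.5 m/s


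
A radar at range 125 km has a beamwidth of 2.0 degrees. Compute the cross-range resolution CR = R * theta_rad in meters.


BW_rad = 0.034906585
CR = 125000 * 0.034906585 = 4363.3 m

4363.3 m


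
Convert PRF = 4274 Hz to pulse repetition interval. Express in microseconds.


PRI = 1/4274 = 0.0002339729 s = 234.0 us

234.0 us


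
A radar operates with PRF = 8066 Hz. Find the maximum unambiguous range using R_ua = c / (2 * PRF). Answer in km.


R_ua = 3e8 / (2 * 8066) = 18596.6 m = 18.6 km

18.6 km


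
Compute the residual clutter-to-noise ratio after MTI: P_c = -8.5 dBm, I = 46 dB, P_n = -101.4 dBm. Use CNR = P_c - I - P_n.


CNR = -8.5 - 46 - (-101.4) = 46.9 dB

46.9 dB


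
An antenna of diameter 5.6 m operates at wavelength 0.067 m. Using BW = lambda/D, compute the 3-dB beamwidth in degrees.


BW_rad = 0.067 / 5.6 = 0.011964
BW_deg = 0.69 degrees

0.69 degrees


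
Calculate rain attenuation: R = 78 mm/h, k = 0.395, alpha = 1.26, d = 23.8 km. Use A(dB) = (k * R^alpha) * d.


gamma = 0.395 * 78^1.26 = 95.639279 dB/km
A = 95.639279 * 23.8 = 2276.21 dB

2276.21 dB


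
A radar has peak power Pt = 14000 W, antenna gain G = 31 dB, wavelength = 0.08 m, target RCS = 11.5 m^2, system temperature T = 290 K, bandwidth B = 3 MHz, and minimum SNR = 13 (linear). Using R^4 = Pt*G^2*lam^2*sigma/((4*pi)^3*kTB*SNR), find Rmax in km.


G_lin = 10^(31/10) = 1258.925412
R^4 = 14000 * 1258.925412^2 * 0.08^2 * 11.5 / ((4*pi)^3 * 1.38e-23 * 290 * 3000000.0 * 13)
R^4 = 5.27272e18 m^4
R_max = (5.27272e18)^(1/4) = 47919.1 m = 47.9 km

47.9 km


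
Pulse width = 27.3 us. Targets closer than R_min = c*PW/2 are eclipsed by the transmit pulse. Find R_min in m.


R_min = 3e8 * 27.3e-6 / 2 = 4095.0 m

4095.0 m


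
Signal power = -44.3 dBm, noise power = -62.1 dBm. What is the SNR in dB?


SNR = -44.3 - (-62.1) = 17.8 dB

17.8 dB


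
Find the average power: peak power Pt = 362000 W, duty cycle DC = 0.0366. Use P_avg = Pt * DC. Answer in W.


P_avg = 362000 * 0.0366 = 13249.2 W

13249.2 W


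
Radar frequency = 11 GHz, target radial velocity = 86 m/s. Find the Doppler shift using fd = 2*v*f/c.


fd = 2 * 86 * 11000000000.0 / 3e8 = 6306.7 Hz

6306.7 Hz


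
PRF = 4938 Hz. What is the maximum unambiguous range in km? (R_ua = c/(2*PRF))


R_ua = 3e8 / (2 * 4938) = 30376.7 m = 30.4 km

30.4 km


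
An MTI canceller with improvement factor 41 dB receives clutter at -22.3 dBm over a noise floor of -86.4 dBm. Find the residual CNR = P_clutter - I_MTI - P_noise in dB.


CNR = -22.3 - 41 - (-86.4) = 23.1 dB

23.1 dB


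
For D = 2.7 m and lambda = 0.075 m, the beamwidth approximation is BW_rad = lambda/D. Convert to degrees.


BW_rad = 0.075 / 2.7 = 0.027778
BW_deg = 1.59 degrees

1.59 degrees


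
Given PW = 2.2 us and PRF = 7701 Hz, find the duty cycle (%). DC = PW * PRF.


DC = 2.2e-6 * 7701 * 100 = 1.69%

1.69%


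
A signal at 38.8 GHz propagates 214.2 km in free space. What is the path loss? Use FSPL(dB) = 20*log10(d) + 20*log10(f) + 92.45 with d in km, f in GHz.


20*log10(214.2) = 46.62
20*log10(38.8) = 31.78
FSPL = 170.8 dB

170.8 dB


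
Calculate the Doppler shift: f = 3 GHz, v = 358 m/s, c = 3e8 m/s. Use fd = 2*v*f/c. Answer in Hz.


fd = 2 * 358 * 3000000000.0 / 3e8 = 7160.0 Hz

7160.0 Hz


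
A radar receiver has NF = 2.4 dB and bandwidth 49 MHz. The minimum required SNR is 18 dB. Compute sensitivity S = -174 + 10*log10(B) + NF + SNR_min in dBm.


10*log10(49000000.0) = 76.9
S = -174 + 76.9 + 2.4 + 18 = -76.7 dBm

-76.7 dBm


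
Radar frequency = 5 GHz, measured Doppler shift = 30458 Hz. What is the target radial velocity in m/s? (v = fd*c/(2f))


v = 30458 * 3e8 / (2 * 5000000000.0) = 913.7 m/s

913.7 m/s


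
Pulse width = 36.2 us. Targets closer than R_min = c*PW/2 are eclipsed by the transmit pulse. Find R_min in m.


R_min = 3e8 * 36.2e-6 / 2 = 5430.0 m

5430.0 m


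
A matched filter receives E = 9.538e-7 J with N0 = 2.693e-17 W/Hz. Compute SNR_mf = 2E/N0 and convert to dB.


SNR_lin = 2 * 9.538e-7 / 2.693e-17 = 7.084e10
SNR_dB = 10*log10(7.084e10) = 108.5 dB

108.5 dB


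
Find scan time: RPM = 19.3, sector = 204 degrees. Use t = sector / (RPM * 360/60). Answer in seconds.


t = 204 / (19.3 * 360) * 60 = 1.76 s

1.76 s


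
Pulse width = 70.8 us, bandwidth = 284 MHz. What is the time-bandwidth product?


TBP = 70.8 * 284 = 20107.2

20107.2


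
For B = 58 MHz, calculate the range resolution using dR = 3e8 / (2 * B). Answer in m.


dR = 3e8 / (2 * 58000000.0) = 2.59 m

2.59 m


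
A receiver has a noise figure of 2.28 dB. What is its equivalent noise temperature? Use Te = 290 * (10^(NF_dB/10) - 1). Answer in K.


NF_lin = 10^(2.28/10) = 1.690441
Te = 290 * (1.690441 - 1) = 200.2 K

200.2 K


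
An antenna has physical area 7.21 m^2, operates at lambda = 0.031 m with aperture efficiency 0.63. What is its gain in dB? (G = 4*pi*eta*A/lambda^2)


G_linear = 4*pi*0.63*7.21/0.031^2 = 59396.7
G_dB = 10*log10(59396.7) = 47.7 dB

47.7 dB


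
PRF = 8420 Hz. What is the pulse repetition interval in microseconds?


PRI = 1/8420 = 0.0001187648 s = 118.8 us

118.8 us


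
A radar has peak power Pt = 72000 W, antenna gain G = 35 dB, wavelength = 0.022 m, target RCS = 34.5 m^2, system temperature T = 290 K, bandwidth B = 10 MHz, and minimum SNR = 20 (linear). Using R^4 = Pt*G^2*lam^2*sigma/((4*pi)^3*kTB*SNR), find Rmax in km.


G_lin = 10^(35/10) = 3162.27766
R^4 = 72000 * 3162.27766^2 * 0.022^2 * 34.5 / ((4*pi)^3 * 1.38e-23 * 290 * 10000000.0 * 20)
R^4 = 7.56938e18 m^4
R_max = (7.56938e18)^(1/4) = 52452.4 m = 52.5 km

52.5 km


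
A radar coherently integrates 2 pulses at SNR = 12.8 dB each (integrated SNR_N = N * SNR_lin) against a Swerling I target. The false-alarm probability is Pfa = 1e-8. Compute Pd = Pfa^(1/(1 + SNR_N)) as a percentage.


SNR_lin = 10^(12.8/10) = 19.05461
SNR_N = 2 * 19.05461 = 38.10922
1/(1 + SNR_N) = 1/39.10922 = 0.0255694
Pd = (1e-8)^0.0255694 = 0.62437
Pd = 62.4%

62.4%


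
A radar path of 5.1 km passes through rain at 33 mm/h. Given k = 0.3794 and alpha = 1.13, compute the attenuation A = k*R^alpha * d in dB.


gamma = 0.3794 * 33^1.13 = 19.725048 dB/km
A = 19.725048 * 5.1 = 100.6 dB

100.6 dB


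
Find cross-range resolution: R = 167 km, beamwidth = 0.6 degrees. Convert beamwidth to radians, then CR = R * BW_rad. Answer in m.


BW_rad = 0.010471976
CR = 167000 * 0.010471976 = 1748.8 m

1748.8 m


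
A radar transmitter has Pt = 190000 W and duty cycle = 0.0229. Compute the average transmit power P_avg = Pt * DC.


P_avg = 190000 * 0.0229 = 4351.0 W

4351.0 W


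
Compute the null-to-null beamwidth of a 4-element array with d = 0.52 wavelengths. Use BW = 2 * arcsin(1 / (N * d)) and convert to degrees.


1/(N*d) = 1/(4*0.52) = 0.480769
BW = 2*arcsin(0.480769) = 57.5 degrees

57.5 degrees


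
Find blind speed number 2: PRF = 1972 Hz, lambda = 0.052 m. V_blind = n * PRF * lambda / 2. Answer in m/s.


V_blind = 2 * 1972 * 0.052 / 2 = 102.5 m/s

102.5 m/s


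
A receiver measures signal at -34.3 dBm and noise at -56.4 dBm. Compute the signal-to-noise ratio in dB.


SNR = -34.3 - (-56.4) = 22.1 dB

22.1 dB


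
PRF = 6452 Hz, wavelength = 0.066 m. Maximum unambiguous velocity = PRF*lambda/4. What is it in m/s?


V_ua = 6452 * 0.066 / 4 = 106.5 m/s

106.5 m/s


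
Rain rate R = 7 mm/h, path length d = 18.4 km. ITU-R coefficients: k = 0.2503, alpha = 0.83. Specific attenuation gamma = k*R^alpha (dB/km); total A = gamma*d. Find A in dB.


gamma = 0.2503 * 7^0.83 = 1.258613 dB/km
A = 1.258613 * 18.4 = 23.16 dB

23.16 dB


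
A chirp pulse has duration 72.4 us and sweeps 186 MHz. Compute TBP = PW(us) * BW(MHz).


TBP = 72.4 * 186 = 13466.4

13466.4


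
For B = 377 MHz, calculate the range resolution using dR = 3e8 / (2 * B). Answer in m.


dR = 3e8 / (2 * 377000000.0) = 0.4 m

0.4 m


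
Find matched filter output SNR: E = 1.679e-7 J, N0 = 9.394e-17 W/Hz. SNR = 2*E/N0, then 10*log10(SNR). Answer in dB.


SNR_lin = 2 * 1.679e-7 / 9.394e-17 = 3.575e9
SNR_dB = 10*log10(3.575e9) = 95.5 dB

95.5 dB


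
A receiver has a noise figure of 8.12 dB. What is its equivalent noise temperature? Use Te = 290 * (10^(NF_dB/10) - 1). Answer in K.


NF_lin = 10^(8.12/10) = 6.486344
Te = 290 * (6.486344 - 1) = 1591.0 K

1591.0 K


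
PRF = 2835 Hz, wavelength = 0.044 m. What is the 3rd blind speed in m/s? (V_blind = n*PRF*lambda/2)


V_blind = 3 * 2835 * 0.044 / 2 = 187.1 m/s

187.1 m/s


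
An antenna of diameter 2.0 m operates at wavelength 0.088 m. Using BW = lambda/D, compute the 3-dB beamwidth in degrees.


BW_rad = 0.088 / 2.0 = 0.044
BW_deg = 2.52 degrees

2.52 degrees


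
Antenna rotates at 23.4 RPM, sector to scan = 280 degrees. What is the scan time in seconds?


t = 280 / (23.4 * 360) * 60 = 1.99 s

1.99 s


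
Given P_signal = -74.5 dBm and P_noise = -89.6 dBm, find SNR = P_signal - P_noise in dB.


SNR = -74.5 - (-89.6) = 15.1 dB

15.1 dB


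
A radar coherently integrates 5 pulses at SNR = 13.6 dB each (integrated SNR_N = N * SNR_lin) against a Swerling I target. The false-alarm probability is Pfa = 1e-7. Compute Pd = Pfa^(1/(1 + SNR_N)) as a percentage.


SNR_lin = 10^(13.6/10) = 22.90868
SNR_N = 5 * 22.90868 = 114.5434
1/(1 + SNR_N) = 1/115.5434 = 0.0086548
Pd = (1e-7)^0.0086548 = 0.86979
Pd = 87.0%

87.0%


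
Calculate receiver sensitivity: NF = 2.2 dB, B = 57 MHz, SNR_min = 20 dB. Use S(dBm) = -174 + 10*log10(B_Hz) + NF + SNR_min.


10*log10(57000000.0) = 77.56
S = -174 + 77.56 + 2.2 + 20 = -74.2 dBm

-74.2 dBm


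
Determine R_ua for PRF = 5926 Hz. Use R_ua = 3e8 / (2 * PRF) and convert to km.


R_ua = 3e8 / (2 * 5926) = 25312.2 m = 25.3 km

25.3 km


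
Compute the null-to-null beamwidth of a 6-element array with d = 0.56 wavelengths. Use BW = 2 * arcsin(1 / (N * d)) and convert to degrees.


1/(N*d) = 1/(6*0.56) = 0.297619
BW = 2*arcsin(0.297619) = 34.6 degrees

34.6 degrees


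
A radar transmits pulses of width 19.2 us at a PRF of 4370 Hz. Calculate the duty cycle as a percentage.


DC = 19.2e-6 * 4370 * 100 = 8.39%

8.39%


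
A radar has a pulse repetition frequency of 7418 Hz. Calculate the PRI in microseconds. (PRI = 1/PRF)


PRI = 1/7418 = 0.0001348072 s = 134.8 us

134.8 us


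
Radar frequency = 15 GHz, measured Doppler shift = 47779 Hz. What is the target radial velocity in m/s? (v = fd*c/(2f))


v = 47779 * 3e8 / (2 * 15000000000.0) = 477.8 m/s

477.8 m/s


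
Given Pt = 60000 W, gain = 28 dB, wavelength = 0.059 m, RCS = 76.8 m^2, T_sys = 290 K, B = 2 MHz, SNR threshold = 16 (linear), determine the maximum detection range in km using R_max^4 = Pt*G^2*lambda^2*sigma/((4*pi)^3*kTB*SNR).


G_lin = 10^(28/10) = 630.957344
R^4 = 60000 * 630.957344^2 * 0.059^2 * 76.8 / ((4*pi)^3 * 1.38e-23 * 290 * 2000000.0 * 16)
R^4 = 2.51281e19 m^4
R_max = (2.51281e19)^(1/4) = 70801.1 m = 70.8 km

70.8 km


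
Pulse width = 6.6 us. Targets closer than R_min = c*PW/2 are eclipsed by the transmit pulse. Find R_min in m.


R_min = 3e8 * 6.6e-6 / 2 = 990.0 m

990.0 m


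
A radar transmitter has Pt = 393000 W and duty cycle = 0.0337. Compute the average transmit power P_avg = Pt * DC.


P_avg = 393000 * 0.0337 = 13244.1 W

13244.1 W


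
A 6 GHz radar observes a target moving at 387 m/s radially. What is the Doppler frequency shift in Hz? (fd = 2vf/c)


fd = 2 * 387 * 6000000000.0 / 3e8 = 15480.0 Hz

15480.0 Hz


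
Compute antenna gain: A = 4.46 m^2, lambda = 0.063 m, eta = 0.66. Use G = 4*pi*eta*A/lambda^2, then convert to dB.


G_linear = 4*pi*0.66*4.46/0.063^2 = 9319.82
G_dB = 10*log10(9319.82) = 39.7 dB

39.7 dB


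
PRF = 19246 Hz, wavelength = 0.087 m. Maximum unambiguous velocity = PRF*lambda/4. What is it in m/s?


V_ua = 19246 * 0.087 / 4 = 418.6 m/s

418.6 m/s


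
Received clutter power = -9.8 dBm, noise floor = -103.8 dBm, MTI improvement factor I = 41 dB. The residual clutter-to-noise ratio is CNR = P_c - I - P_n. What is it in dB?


CNR = -9.8 - 41 - (-103.8) = 53.0 dB

53.0 dB


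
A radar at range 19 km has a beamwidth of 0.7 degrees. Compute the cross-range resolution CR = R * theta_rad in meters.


BW_rad = 0.012217305
CR = 19000 * 0.012217305 = 232.1 m

232.1 m


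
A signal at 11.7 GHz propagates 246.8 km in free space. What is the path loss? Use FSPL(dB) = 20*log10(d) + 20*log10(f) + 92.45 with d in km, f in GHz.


20*log10(246.8) = 47.85
20*log10(11.7) = 21.36
FSPL = 161.7 dB

161.7 dB


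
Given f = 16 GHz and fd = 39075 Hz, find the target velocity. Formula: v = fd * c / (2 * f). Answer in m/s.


v = 39075 * 3e8 / (2 * 16000000000.0) = 366.3 m/s

366.3 m/s


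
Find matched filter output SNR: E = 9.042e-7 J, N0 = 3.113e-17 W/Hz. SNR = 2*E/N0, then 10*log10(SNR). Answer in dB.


SNR_lin = 2 * 9.042e-7 / 3.113e-17 = 5.809e10
SNR_dB = 10*log10(5.809e10) = 107.6 dB

107.6 dB


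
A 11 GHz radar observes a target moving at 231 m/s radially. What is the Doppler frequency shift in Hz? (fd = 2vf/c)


fd = 2 * 231 * 11000000000.0 / 3e8 = 16940.0 Hz

16940.0 Hz


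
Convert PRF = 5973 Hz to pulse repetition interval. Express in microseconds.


PRI = 1/5973 = 0.0001674201 s = 167.4 us

167.4 us


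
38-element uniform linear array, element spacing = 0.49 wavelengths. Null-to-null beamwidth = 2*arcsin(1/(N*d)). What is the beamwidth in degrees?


1/(N*d) = 1/(38*0.49) = 0.053706
BW = 2*arcsin(0.053706) = 6.2 degrees

6.2 degrees


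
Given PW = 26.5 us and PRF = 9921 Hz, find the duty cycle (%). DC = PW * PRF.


DC = 26.5e-6 * 9921 * 100 = 26.29%

26.29%


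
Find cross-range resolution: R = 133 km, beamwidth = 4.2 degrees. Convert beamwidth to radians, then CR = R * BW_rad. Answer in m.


BW_rad = 0.073303829
CR = 133000 * 0.073303829 = 9749.4 m

9749.4 m


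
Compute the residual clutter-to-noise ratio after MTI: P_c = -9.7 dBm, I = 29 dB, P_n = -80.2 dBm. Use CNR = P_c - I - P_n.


CNR = -9.7 - 29 - (-80.2) = 41.5 dB

41.5 dB


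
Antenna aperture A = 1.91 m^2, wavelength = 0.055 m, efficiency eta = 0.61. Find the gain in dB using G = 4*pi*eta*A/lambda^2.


G_linear = 4*pi*0.61*1.91/0.055^2 = 4840.03
G_dB = 10*log10(4840.03) = 36.8 dB

36.8 dB


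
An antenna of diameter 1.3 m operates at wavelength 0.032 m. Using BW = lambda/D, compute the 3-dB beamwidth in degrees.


BW_rad = 0.032 / 1.3 = 0.024615
BW_deg = 1.41 degrees

1.41 degrees


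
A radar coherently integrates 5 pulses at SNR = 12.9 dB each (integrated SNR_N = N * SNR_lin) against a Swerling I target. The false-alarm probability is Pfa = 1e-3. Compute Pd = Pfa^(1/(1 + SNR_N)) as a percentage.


SNR_lin = 10^(12.9/10) = 19.49845
SNR_N = 5 * 19.49845 = 97.49225
1/(1 + SNR_N) = 1/98.49225 = 0.0101531
Pd = (1e-3)^0.0101531 = 0.93227
Pd = 93.2%

93.2%


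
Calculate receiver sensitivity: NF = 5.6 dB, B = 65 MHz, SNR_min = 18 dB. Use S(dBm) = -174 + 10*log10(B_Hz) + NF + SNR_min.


10*log10(65000000.0) = 78.13
S = -174 + 78.13 + 5.6 + 18 = -72.3 dBm

-72.3 dBm


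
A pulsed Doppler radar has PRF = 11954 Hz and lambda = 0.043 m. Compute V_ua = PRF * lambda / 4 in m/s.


V_ua = 11954 * 0.043 / 4 = 128.5 m/s

128.5 m/s


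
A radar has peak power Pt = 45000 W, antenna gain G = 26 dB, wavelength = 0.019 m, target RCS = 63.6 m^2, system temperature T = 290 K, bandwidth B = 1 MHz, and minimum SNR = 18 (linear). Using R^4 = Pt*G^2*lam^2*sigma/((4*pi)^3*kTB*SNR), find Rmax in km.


G_lin = 10^(26/10) = 398.107171
R^4 = 45000 * 398.107171^2 * 0.019^2 * 63.6 / ((4*pi)^3 * 1.38e-23 * 290 * 1000000.0 * 18)
R^4 = 1.14551e18 m^4
R_max = (1.14551e18)^(1/4) = 32715.2 m = 32.7 km

32.7 km


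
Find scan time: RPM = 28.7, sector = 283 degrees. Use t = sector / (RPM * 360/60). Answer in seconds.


t = 283 / (28.7 * 360) * 60 = 1.64 s

1.64 s


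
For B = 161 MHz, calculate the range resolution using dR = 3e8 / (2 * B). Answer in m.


dR = 3e8 / (2 * 161000000.0) = 0.93 m

0.93 m


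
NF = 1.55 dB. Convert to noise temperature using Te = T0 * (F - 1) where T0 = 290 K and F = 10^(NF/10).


NF_lin = 10^(1.55/10) = 1.428894
Te = 290 * (1.428894 - 1) = 124.4 K

124.4 K


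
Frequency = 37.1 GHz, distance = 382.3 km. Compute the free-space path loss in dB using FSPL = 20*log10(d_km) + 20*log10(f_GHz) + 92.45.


20*log10(382.3) = 51.65
20*log10(37.1) = 31.39
FSPL = 175.5 dB

175.5 dB


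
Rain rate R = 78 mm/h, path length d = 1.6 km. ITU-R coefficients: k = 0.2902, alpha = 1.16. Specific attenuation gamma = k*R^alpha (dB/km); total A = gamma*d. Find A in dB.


gamma = 0.2902 * 78^1.16 = 45.449295 dB/km
A = 45.449295 * 1.6 = 72.72 dB

72.72 dB


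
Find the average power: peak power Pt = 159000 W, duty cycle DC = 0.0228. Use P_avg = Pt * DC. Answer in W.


P_avg = 159000 * 0.0228 = 3625.2 W

3625.2 W


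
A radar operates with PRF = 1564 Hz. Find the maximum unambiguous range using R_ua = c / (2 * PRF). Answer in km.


R_ua = 3e8 / (2 * 1564) = 95907.9 m = 95.9 km

95.9 km


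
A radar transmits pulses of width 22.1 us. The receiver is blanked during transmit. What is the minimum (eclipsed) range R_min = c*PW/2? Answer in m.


R_min = 3e8 * 22.1e-6 / 2 = 3315.0 m

3315.0 m


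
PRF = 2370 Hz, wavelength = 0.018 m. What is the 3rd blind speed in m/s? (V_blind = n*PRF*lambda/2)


V_blind = 3 * 2370 * 0.018 / 2 = 64.0 m/s

64.0 m/s


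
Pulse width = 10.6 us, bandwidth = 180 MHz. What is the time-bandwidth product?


TBP = 10.6 * 180 = 1908.0

1908.0


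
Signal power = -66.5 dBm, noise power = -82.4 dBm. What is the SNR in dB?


SNR = -66.5 - (-82.4) = 15.9 dB

15.9 dB


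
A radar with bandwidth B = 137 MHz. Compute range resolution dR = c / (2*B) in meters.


dR = 3e8 / (2 * 137000000.0) = 1.09 m

1.09 m


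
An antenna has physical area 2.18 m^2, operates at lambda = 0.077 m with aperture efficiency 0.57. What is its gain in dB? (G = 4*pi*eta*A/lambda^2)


G_linear = 4*pi*0.57*2.18/0.077^2 = 2633.66
G_dB = 10*log10(2633.66) = 34.2 dB

34.2 dB


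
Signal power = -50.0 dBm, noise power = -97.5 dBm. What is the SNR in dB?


SNR = -50.0 - (-97.5) = 47.5 dB

47.5 dB


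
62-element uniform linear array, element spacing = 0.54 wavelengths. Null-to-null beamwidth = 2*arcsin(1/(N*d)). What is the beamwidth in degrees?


1/(N*d) = 1/(62*0.54) = 0.029869
BW = 2*arcsin(0.029869) = 3.4 degrees

3.4 degrees


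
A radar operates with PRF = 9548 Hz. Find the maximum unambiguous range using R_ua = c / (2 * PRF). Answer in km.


R_ua = 3e8 / (2 * 9548) = 15710.1 m = 15.7 km

15.7 km


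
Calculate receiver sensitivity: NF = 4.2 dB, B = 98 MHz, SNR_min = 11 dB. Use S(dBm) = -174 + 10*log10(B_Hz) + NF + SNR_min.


10*log10(98000000.0) = 79.91
S = -174 + 79.91 + 4.2 + 11 = -78.9 dBm

-78.9 dBm


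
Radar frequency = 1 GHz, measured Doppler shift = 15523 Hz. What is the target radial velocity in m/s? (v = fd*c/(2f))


v = 15523 * 3e8 / (2 * 1000000000.0) = 2328.5 m/s

2328.5 m/s


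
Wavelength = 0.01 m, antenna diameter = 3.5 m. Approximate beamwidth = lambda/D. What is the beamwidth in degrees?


BW_rad = 0.01 / 3.5 = 0.002857
BW_deg = 0.16 degrees

0.16 degrees


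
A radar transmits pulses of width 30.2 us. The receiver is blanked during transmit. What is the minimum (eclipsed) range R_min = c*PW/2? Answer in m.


R_min = 3e8 * 30.2e-6 / 2 = 4530.0 m

4530.0 m


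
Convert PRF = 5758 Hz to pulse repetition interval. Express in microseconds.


PRI = 1/5758 = 0.0001736714 s = 173.7 us

173.7 us


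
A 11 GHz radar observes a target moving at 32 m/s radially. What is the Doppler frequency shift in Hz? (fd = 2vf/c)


fd = 2 * 32 * 11000000000.0 / 3e8 = 2346.7 Hz

2346.7 Hz


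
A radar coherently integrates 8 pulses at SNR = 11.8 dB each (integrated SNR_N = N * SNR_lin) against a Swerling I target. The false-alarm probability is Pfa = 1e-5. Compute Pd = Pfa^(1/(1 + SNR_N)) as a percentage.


SNR_lin = 10^(11.8/10) = 15.13561
SNR_N = 8 * 15.13561 = 121.08488
1/(1 + SNR_N) = 1/122.08488 = 0.008191
Pd = (1e-5)^0.008191 = 0.91001
Pd = 91.0%

91.0%


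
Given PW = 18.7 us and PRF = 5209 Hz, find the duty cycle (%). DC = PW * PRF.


DC = 18.7e-6 * 5209 * 100 = 9.74%

9.74%


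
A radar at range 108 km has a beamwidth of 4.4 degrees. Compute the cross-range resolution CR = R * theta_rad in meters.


BW_rad = 0.076794487
CR = 108000 * 0.076794487 = 8293.8 m

8293.8 m


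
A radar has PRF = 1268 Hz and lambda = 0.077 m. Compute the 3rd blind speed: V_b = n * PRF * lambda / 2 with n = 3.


V_blind = 3 * 1268 * 0.077 / 2 = 146.5 m/s

146.5 m/s


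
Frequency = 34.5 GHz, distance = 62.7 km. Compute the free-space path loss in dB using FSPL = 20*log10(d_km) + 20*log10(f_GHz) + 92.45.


20*log10(62.7) = 35.95
20*log10(34.5) = 30.76
FSPL = 159.2 dB

159.2 dB


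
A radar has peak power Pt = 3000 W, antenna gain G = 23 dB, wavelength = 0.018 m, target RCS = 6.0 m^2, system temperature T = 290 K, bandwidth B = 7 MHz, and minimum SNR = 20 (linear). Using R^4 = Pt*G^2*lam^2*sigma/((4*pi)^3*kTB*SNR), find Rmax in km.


G_lin = 10^(23/10) = 199.526231
R^4 = 3000 * 199.526231^2 * 0.018^2 * 6.0 / ((4*pi)^3 * 1.38e-23 * 290 * 7000000.0 * 20)
R^4 = 2.08825e14 m^4
R_max = (2.08825e14)^(1/4) = 3801.4 m = 3.8 km

3.8 km


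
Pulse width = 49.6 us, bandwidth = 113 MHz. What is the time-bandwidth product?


TBP = 49.6 * 113 = 5604.8

5604.8


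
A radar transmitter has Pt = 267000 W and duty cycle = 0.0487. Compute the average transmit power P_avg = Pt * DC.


P_avg = 267000 * 0.0487 = 13002.9 W

13002.9 W


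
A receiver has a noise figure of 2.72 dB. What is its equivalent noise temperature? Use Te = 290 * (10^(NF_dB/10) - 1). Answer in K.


NF_lin = 10^(2.72/10) = 1.870682
Te = 290 * (1.870682 - 1) = 252.5 K

252.5 K


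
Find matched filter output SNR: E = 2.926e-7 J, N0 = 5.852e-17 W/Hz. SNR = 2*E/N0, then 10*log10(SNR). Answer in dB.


SNR_lin = 2 * 2.926e-7 / 5.852e-17 = 1.0e10
SNR_dB = 10*log10(1.0e10) = 100.0 dB

100.0 dB


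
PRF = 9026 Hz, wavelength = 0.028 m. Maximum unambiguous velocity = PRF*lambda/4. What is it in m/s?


V_ua = 9026 * 0.028 / 4 = 63.2 m/s

63.2 m/s


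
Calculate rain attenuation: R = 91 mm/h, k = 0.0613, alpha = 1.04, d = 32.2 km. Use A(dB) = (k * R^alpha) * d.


gamma = 0.0613 * 91^1.04 = 6.681339 dB/km
A = 6.681339 * 32.2 = 215.14 dB

215.14 dB


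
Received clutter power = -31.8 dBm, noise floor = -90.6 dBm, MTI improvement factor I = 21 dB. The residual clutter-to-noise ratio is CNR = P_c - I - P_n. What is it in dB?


CNR = -31.8 - 21 - (-90.6) = 37.8 dB

37.8 dB


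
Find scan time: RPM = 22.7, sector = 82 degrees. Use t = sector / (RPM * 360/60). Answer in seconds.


t = 82 / (22.7 * 360) * 60 = 0.6 s

0.6 s


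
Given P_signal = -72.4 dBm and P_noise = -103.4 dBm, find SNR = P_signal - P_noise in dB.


SNR = -72.4 - (-103.4) = 31.0 dB

31.0 dB


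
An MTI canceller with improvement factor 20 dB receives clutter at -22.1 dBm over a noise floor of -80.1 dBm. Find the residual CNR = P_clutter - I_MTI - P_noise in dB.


CNR = -22.1 - 20 - (-80.1) = 38.0 dB

38.0 dB


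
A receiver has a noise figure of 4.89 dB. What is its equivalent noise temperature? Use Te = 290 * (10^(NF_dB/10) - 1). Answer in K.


NF_lin = 10^(4.89/10) = 3.083188
Te = 290 * (3.083188 - 1) = 604.1 K

604.1 K


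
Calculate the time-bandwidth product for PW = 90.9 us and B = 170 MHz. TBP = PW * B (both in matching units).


TBP = 90.9 * 170 = 15453.0

15453.0


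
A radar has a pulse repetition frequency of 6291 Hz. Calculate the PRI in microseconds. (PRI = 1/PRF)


PRI = 1/6291 = 0.0001589572 s = 159.0 us

159.0 us


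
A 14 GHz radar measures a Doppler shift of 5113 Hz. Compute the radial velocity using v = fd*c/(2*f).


v = 5113 * 3e8 / (2 * 14000000000.0) = 54.8 m/s

54.8 m/s


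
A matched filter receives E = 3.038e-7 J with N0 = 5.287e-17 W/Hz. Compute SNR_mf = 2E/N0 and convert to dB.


SNR_lin = 2 * 3.038e-7 / 5.287e-17 = 1.149e10
SNR_dB = 10*log10(1.149e10) = 100.6 dB

100.6 dB


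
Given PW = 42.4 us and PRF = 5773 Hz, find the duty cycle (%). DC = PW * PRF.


DC = 42.4e-6 * 5773 * 100 = 24.48%

24.48%


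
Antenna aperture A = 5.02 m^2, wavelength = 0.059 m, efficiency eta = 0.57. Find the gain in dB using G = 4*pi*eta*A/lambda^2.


G_linear = 4*pi*0.57*5.02/0.059^2 = 10329.62
G_dB = 10*log10(10329.62) = 40.1 dB

40.1 dB


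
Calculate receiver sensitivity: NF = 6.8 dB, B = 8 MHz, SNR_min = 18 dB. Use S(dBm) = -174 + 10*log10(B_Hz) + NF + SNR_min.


10*log10(8000000.0) = 69.03
S = -174 + 69.03 + 6.8 + 18 = -80.2 dBm

-80.2 dBm


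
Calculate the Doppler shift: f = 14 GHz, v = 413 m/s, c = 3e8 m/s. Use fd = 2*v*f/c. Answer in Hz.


fd = 2 * 413 * 14000000000.0 / 3e8 = 38546.7 Hz

38546.7 Hz


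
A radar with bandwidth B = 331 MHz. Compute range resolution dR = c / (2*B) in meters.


dR = 3e8 / (2 * 331000000.0) = 0.45 m

0.45 m


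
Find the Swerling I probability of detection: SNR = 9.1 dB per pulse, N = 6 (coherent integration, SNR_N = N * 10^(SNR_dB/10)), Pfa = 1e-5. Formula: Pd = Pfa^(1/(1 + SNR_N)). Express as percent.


SNR_lin = 10^(9.1/10) = 8.12831
SNR_N = 6 * 8.12831 = 48.76986
1/(1 + SNR_N) = 1/49.76986 = 0.0200925
Pd = (1e-5)^0.0200925 = 0.79348
Pd = 79.3%

79.3%


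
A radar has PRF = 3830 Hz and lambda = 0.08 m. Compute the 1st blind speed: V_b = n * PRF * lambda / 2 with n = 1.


V_blind = 1 * 3830 * 0.08 / 2 = 153.2 m/s

153.2 m/s


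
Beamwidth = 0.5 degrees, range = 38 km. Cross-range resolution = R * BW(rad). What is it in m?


BW_rad = 0.008726646
CR = 38000 * 0.008726646 = 331.6 m

331.6 m


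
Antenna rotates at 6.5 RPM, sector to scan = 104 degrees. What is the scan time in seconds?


t = 104 / (6.5 * 360) * 60 = 2.67 s

2.67 s


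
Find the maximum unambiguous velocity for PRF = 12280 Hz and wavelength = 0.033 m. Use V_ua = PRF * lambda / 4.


V_ua = 12280 * 0.033 / 4 = 101.3 m/s

101.3 m/s
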